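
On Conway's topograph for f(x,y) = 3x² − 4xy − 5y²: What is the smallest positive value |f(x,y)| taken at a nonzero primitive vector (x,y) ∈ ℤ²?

descent: ρ → (-5,4,3)  [lands on river]
river: ρ → (3,8,-1)
river: ρ → (-1,8,3)
river: ρ → (3,4,-5)
river: ρ → (-5,6,2)
river: ρ → (2,6,-5)
closes: descent 1, river 6
min |a| on river = 1

1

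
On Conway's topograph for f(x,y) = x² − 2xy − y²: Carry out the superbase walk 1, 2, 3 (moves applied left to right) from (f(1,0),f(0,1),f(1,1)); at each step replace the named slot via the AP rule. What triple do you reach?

start (1,-1,-2) = (f(1,0),f(0,1),f(1,1))
replace slot 1: 2·((-1)+(-2)) − 1 = -7 → (-7,-1,-2)
replace slot 2: 2·((-7)+(-2)) − (-1) = -17 → (-7,-17,-2)
replace slot 3: 2·((-7)+(-17)) − (-2) = -46 → (-7,-17,-46)

-7,-17,-46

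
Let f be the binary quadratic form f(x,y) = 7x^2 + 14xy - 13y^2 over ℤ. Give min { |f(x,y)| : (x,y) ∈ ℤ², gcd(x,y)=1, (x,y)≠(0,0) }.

river: ρ → (-13,12,8)
river: ρ → (8,20,-5)
river: ρ → (-5,20,8)
river: ρ → (8,12,-13)
river: ρ → (-13,14,7)
river: ρ → (7,14,-13)
closes: descent 0, river 6
min |a| on river = 5

5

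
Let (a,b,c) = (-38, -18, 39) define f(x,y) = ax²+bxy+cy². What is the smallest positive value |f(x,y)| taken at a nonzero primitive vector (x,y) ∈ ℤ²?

descent: ρ → (39,18,-38)  [lands on river]
river: ρ → (-38,58,19)
river: ρ → (19,56,-41)
river: ρ → (-41,26,34)
river: ρ → (34,42,-33)
river: ρ → (-33,24,43)
river: ρ → (43,62,-14)
river: ρ → (-14,78,3)
river: ρ → (3,78,-14)
river: ρ → (-14,62,43)
river: ρ → (43,24,-33)
river: ρ → (-33,42,34)
river: ρ → (34,26,-41)
river: ρ → (-41,56,19)
river: ρ → (19,58,-38)
river: ρ → (-38,18,39)
river: ρ → (39,60,-17)
river: ρ → (-17,76,7)
river: ρ → (7,78,-6)
river: ρ → (-6,78,7)
river: ρ → (7,76,-17)
river: ρ → (-17,60,39)
closes: descent 1, river 22
min |a| on river = 3

3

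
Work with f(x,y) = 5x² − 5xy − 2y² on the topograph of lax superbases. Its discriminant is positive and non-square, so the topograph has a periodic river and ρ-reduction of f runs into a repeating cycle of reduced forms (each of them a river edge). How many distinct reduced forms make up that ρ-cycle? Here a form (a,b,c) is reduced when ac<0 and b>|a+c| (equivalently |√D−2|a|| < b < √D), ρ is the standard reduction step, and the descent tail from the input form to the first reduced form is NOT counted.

D = 65, ⌊√D⌋ = 8
descent: ρ → (-2,5,5)  [lands on river]
river: ρ → (5,5,-2)
river: ρ → (-2,7,2)
river: ρ → (2,5,-5)
river: ρ → (-5,5,2)
river: ρ → (2,7,-2)
ρ-cycle length = 6 (tail of 1 descent step not counted)

6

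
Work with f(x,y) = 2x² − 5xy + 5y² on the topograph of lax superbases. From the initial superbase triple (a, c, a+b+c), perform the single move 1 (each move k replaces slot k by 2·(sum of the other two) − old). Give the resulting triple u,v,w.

start (2,5,2) = (f(1,0),f(0,1),f(1,1))
replace slot 1: 2·(5+2) − 2 = 12 → (12,5,2)

12,5,2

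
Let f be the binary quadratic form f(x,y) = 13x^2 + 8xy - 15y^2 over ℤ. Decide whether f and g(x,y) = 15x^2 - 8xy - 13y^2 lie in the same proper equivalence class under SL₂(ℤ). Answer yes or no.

D₁ = 844, D₂ = 844
river cycle of f (length 26): (-15, 22, 6), (6, 26, -7), (-7, 16, 21), (21, 26, -2), (-2, 26, 21), (21, 16, -7), (-7, 26, 6), (6, 22, -15), (-15, 8, 13), (13, 18, -10), … (16 more)
river cycle of g (length 26): (-13, 8, 15), (15, 22, -6), (-6, 26, 7), (7, 16, -21), (-21, 26, 2), (2, 26, -21), (-21, 16, 7), (7, 26, -6), (-6, 22, 15), (15, 8, -13), … (16 more)
cycles differ ⇒ inequivalent

no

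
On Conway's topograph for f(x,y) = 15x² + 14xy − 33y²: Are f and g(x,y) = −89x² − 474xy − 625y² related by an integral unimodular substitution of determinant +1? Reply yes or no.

D₁ = 2176, D₂ = 2176
river cycle of f (length 4): (15, 44, -4), (-4, 44, 15), (15, 46, -1), (-1, 46, 15)
river cycle of g (length 4): (-4, 44, 15), (15, 46, -1), (-1, 46, 15), (15, 44, -4)
cycles coincide ⇒ equivalent

yes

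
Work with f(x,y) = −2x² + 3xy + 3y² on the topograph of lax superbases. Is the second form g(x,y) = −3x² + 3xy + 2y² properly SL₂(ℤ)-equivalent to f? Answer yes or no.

D₁ = 33, D₂ = 33
river cycle of f (length 4): (3, 3, -2), (-2, 5, 1), (1, 5, -2), (-2, 3, 3)
river cycle of g (length 4): (2, 5, -1), (-1, 5, 2), (2, 3, -3), (-3, 3, 2)
cycles differ ⇒ inequivalent

no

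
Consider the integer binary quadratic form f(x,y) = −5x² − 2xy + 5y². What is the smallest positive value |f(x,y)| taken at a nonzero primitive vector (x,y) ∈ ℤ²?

descent: ρ → (5,2,-5)  [lands on river]
river: ρ → (-5,8,2)
river: ρ → (2,8,-5)
river: ρ → (-5,2,5)
river: ρ → (5,8,-2)
river: ρ → (-2,8,5)
closes: descent 1, river 6
min |a| on river = 2

2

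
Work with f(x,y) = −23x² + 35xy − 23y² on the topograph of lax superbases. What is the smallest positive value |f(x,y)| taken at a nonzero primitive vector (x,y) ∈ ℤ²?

translate: b→11 (≡-35 mod 46), so (23,-35,23)→(23,11,11)
flip: (23,11,11)→(11,-11,23)
translate: b→11 (≡-11 mod 22), so (11,-11,23)→(11,11,23)
reduced (well bottom): (11,11,23) with a≤c, −a<b≤a
well minimum |f| = |-11| = 11 (negative-definite)

11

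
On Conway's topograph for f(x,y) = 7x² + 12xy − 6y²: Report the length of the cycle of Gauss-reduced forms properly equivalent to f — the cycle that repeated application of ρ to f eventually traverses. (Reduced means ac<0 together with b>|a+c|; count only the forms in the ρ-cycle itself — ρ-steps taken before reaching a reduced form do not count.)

D = 312, ⌊√D⌋ = 17
river: ρ → (-6,12,7)
river: ρ → (7,16,-2)
river: ρ → (-2,16,7)
river: ρ → (7,12,-6)
ρ-cycle length = 4 (tail of 0 descent steps not counted)

4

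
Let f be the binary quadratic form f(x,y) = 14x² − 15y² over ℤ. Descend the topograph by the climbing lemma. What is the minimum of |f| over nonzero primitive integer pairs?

descent: ρ → (-15,0,14)
descent: ρ → (14,28,-1)  [lands on river]
river: ρ → (-1,28,14)
closes: descent 2, river 2
min |a| on river = 1

1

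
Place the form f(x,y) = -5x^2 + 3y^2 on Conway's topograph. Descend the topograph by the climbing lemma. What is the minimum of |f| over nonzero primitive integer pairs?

descent: ρ → (3,6,-2)  [lands on river]
river: ρ → (-2,6,3)
closes: descent 1, river 2
min |a| on river = 2

2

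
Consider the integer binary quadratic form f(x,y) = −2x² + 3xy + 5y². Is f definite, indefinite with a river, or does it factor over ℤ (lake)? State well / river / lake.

D = b²−4ac = 3² − 4·(-2)·5 = 49
D = 7² is a perfect square ⇒ form factors over ℤ ⇒ lakes

lake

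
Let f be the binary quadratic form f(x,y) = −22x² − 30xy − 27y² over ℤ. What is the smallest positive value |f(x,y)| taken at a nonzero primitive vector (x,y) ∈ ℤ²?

translate: b→-14 (≡30 mod 44), so (22,30,27)→(22,-14,19)
flip: (22,-14,19)→(19,14,22)
reduced (well bottom): (19,14,22) with a≤c, −a<b≤a
well minimum |f| = |-19| = 19 (negative-definite)

19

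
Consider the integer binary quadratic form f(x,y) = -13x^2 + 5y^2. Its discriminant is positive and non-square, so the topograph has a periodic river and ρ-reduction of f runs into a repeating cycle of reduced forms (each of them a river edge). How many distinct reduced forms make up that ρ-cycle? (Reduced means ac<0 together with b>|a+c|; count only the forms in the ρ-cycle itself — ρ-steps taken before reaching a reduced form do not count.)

D = 260, ⌊√D⌋ = 16
descent: ρ → (5,10,-8)  [lands on river]
river: ρ → (-8,6,7)
river: ρ → (7,8,-7)
river: ρ → (-7,6,8)
river: ρ → (8,10,-5)
river: ρ → (-5,10,8)
river: ρ → (8,6,-7)
river: ρ → (-7,8,7)
river: ρ → (7,6,-8)
river: ρ → (-8,10,5)
ρ-cycle length = 10 (tail of 1 descent step not counted)

10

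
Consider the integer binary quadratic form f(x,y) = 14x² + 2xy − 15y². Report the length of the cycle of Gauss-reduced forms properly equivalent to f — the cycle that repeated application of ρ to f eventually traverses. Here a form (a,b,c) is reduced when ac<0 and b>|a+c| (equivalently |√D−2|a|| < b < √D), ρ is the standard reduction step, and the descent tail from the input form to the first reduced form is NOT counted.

D = 844, ⌊√D⌋ = 29
river: ρ → (-15,28,1)
river: ρ → (1,28,-15)
river: ρ → (-15,2,14)
river: ρ → (14,26,-3)
river: ρ → (-3,28,5)
river: ρ → (5,22,-18)
river: ρ → (-18,14,9)
river: ρ → (9,22,-10)
river: ρ → (-10,18,13)
river: ρ → (13,8,-15)
river: ρ → (-15,22,6)
river: ρ → (6,26,-7)
river: ρ → (-7,16,21)
river: ρ → (21,26,-2)
river: ρ → (-2,26,21)
river: ρ → (21,16,-7)
river: ρ → (-7,26,6)
river: ρ → (6,22,-15)
river: ρ → (-15,8,13)
river: ρ → (13,18,-10)
river: ρ → (-10,22,9)
river: ρ → (9,14,-18)
river: ρ → (-18,22,5)
river: ρ → (5,28,-3)
river: ρ → (-3,26,14)
river: ρ → (14,2,-15)
ρ-cycle length = 26 (tail of 0 descent steps not counted)

26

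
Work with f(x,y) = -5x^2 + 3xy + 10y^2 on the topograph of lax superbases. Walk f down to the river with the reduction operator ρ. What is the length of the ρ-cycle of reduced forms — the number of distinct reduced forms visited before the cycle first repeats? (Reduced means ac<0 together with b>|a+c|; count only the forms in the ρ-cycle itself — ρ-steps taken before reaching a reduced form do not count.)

D = 209, ⌊√D⌋ = 14
descent: ρ → (10,-3,-5)
descent: ρ → (-5,13,2)  [lands on river]
river: ρ → (2,11,-11)
river: ρ → (-11,11,2)
river: ρ → (2,13,-5)
river: ρ → (-5,7,8)
river: ρ → (8,9,-4)
river: ρ → (-4,7,10)
river: ρ → (10,13,-1)
river: ρ → (-1,13,10)
river: ρ → (10,7,-4)
river: ρ → (-4,9,8)
river: ρ → (8,7,-5)
ρ-cycle length = 12 (tail of 2 descent steps not counted)

12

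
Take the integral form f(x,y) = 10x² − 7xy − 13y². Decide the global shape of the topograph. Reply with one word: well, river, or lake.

D = b²−4ac = (-7)² − 4·10·(-13) = 569
D > 0 non-square ⇒ indefinite ⇒ periodic river

river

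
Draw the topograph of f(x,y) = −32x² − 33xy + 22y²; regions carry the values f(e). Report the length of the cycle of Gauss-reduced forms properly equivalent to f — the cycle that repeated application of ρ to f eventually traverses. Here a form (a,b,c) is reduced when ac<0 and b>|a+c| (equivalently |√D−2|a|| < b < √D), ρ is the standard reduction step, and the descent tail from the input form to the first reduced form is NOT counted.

D = 3905, ⌊√D⌋ = 62
descent: ρ → (22,33,-32)  [lands on river]
river: ρ → (-32,31,23)
river: ρ → (23,61,-2)
river: ρ → (-2,59,53)
river: ρ → (53,47,-8)
river: ρ → (-8,49,47)
river: ρ → (47,45,-10)
river: ρ → (-10,55,22)
ρ-cycle length = 8 (tail of 1 descent step not counted)

8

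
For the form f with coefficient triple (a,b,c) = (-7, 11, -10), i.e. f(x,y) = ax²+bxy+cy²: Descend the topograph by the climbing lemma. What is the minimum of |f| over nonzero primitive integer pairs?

translate: b→3 (≡-11 mod 14), so (7,-11,10)→(7,3,6)
flip: (7,3,6)→(6,-3,7)
reduced (well bottom): (6,-3,7) with a≤c, −a<b≤a
well minimum |f| = |-6| = 6 (negative-definite)

6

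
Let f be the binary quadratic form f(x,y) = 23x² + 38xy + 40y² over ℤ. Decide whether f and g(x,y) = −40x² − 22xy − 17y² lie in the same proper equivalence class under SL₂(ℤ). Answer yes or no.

D₁ = -2236, D₂ = -2236
f: translate: b→-8 (≡38 mod 46), so (23,38,40)→(23,-8,25)
f: reduced (well bottom): (23,-8,25) with a≤c, −a<b≤a
g is negative-definite; reduce −g:
−g: flip: (40,22,17)→(17,-22,40)
−g: translate: b→12 (≡-22 mod 34), so (17,-22,40)→(17,12,35)
−g: reduced (well bottom): (17,12,35) with a≤c, −a<b≤a
flip sign back: reduced form of g is (-17,-12,-35)
reduced forms (23, -8, 25) vs (-17, -12, -35) ⇒ inequivalent

no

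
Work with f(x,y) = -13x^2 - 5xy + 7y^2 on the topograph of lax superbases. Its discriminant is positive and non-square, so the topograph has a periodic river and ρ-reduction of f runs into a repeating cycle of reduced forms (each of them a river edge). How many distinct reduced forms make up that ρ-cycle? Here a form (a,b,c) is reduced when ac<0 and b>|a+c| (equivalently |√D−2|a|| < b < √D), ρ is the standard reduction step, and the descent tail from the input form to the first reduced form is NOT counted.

D = 389, ⌊√D⌋ = 19
descent: ρ → (7,19,-1)  [lands on river]
river: ρ → (-1,19,7)
river: ρ → (7,9,-11)
river: ρ → (-11,13,5)
river: ρ → (5,17,-5)
river: ρ → (-5,13,11)
river: ρ → (11,9,-7)
river: ρ → (-7,19,1)
river: ρ → (1,19,-7)
river: ρ → (-7,9,11)
river: ρ → (11,13,-5)
river: ρ → (-5,17,5)
river: ρ → (5,13,-11)
river: ρ → (-11,9,7)
ρ-cycle length = 14 (tail of 1 descent step not counted)

14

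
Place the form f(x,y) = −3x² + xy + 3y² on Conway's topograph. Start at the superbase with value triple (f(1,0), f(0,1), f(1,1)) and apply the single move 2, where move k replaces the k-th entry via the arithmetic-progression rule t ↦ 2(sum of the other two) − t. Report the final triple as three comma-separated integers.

start (-3,3,1) = (f(1,0),f(0,1),f(1,1))
replace slot 2: 2·((-3)+1) − 3 = -7 → (-3,-7,1)

-3,-7,1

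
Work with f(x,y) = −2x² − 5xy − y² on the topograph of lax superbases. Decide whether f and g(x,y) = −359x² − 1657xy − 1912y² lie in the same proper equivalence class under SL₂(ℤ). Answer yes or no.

D₁ = 17, D₂ = 17
river cycle of f (length 6): (-1, 3, 2), (2, 1, -2), (-2, 3, 1), (1, 3, -2), (-2, 1, 2), (2, 3, -1)
river cycle of g (length 6): (-2, 3, 1), (1, 3, -2), (-2, 1, 2), (2, 3, -1), (-1, 3, 2), (2, 1, -2)
cycles coincide ⇒ equivalent

yes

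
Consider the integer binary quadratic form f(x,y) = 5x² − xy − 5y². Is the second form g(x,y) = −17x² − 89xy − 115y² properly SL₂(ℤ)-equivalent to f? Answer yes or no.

D₁ = 101, D₂ = 101
river cycle of f (length 6): (-5, 1, 5), (5, 9, -1), (-1, 9, 5), (5, 1, -5), (-5, 9, 1), (1, 9, -5)
river cycle of g (length 6): (-1, 9, 5), (5, 1, -5), (-5, 9, 1), (1, 9, -5), (-5, 1, 5), (5, 9, -1)
cycles coincide ⇒ equivalent

yes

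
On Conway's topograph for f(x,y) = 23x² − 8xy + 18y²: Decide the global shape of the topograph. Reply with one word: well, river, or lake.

D = b²−4ac = (-8)² − 4·23·18 = -1592
D < 0 ⇒ definite ⇒ every region one sign ⇒ single well

well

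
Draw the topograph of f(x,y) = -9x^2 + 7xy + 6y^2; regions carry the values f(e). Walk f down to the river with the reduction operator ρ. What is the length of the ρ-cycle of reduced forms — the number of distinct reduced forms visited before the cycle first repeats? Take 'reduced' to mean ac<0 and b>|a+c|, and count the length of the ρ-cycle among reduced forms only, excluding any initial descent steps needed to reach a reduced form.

D = 265, ⌊√D⌋ = 16
river: ρ → (6,5,-10)
river: ρ → (-10,15,1)
river: ρ → (1,15,-10)
river: ρ → (-10,5,6)
river: ρ → (6,7,-9)
river: ρ → (-9,11,4)
river: ρ → (4,13,-6)
river: ρ → (-6,11,6)
river: ρ → (6,13,-4)
river: ρ → (-4,11,9)
river: ρ → (9,7,-6)
river: ρ → (-6,5,10)
river: ρ → (10,15,-1)
river: ρ → (-1,15,10)
river: ρ → (10,5,-6)
river: ρ → (-6,7,9)
river: ρ → (9,11,-4)
river: ρ → (-4,13,6)
river: ρ → (6,11,-6)
river: ρ → (-6,13,4)
river: ρ → (4,11,-9)
river: ρ → (-9,7,6)
ρ-cycle length = 22 (tail of 0 descent steps not counted)

22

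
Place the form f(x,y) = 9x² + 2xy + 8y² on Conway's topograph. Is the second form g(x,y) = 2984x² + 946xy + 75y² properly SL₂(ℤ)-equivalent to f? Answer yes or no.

D₁ = -284, D₂ = -284
f: flip: (9,2,8)→(8,-2,9)
f: reduced (well bottom): (8,-2,9) with a≤c, −a<b≤a
g: flip: (2984,946,75)→(75,-946,2984)
g: translate: b→-46 (≡-946 mod 150), so (75,-946,2984)→(75,-46,8)
g: flip: (75,-46,8)→(8,46,75)
g: translate: b→-2 (≡46 mod 16), so (8,46,75)→(8,-2,9)
g: reduced (well bottom): (8,-2,9) with a≤c, −a<b≤a
reduced forms (8, -2, 9) vs (8, -2, 9) ⇒ equivalent

yes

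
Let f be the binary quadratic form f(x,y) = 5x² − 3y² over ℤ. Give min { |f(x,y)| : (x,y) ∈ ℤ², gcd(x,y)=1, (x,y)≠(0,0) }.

descent: ρ → (-3,6,2)  [lands on river]
river: ρ → (2,6,-3)
closes: descent 1, river 2
min |a| on river = 2

2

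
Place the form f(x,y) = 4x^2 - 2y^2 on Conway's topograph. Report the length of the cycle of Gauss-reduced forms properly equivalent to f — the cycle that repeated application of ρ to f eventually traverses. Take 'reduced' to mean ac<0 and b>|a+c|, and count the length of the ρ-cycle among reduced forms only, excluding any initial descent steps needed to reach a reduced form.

D = 32, ⌊√D⌋ = 5
descent: ρ → (-2,4,2)  [lands on river]
river: ρ → (2,4,-2)
ρ-cycle length = 2 (tail of 1 descent step not counted)

2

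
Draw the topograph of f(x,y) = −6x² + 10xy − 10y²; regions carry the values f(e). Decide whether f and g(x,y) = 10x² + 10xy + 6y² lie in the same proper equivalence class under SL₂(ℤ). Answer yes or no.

D₁ = -140, D₂ = -140
f is negative-definite; reduce −f:
−f: translate: b→2 (≡-10 mod 12), so (6,-10,10)→(6,2,6)
−f: reduced (well bottom): (6,2,6) with a≤c, −a<b≤a
flip sign back: reduced form of f is (-6,-2,-6)
g: flip: (10,10,6)→(6,-10,10)
g: translate: b→2 (≡-10 mod 12), so (6,-10,10)→(6,2,6)
g: reduced (well bottom): (6,2,6) with a≤c, −a<b≤a
reduced forms (-6, -2, -6) vs (6, 2, 6) ⇒ inequivalent

no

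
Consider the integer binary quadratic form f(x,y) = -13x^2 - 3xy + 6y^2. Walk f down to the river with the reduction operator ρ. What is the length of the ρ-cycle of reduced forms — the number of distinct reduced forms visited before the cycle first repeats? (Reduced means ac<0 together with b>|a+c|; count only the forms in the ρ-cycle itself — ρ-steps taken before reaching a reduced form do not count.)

D = 321, ⌊√D⌋ = 17
descent: ρ → (6,15,-4)  [lands on river]
river: ρ → (-4,17,2)
river: ρ → (2,15,-12)
river: ρ → (-12,9,5)
river: ρ → (5,11,-10)
river: ρ → (-10,9,6)
ρ-cycle length = 6 (tail of 1 descent step not counted)

6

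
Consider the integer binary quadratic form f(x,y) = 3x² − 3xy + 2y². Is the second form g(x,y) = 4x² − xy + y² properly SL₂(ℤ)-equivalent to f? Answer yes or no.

D₁ = -15, D₂ = -15
f: translate: b→3 (≡-3 mod 6), so (3,-3,2)→(3,3,2)
f: flip: (3,3,2)→(2,-3,3)
f: translate: b→1 (≡-3 mod 4), so (2,-3,3)→(2,1,2)
f: reduced (well bottom): (2,1,2) with a≤c, −a<b≤a
g: flip: (4,-1,1)→(1,1,4)
g: reduced (well bottom): (1,1,4) with a≤c, −a<b≤a
reduced forms (2, 1, 2) vs (1, 1, 4) ⇒ inequivalent

no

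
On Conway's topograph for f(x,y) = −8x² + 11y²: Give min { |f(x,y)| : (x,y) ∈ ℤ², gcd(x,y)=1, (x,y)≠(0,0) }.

descent: ρ → (11,0,-8)
descent: ρ → (-8,16,3)  [lands on river]
river: ρ → (3,14,-13)
river: ρ → (-13,12,4)
river: ρ → (4,12,-13)
river: ρ → (-13,14,3)
river: ρ → (3,16,-8)
closes: descent 2, river 6
min |a| on river = 3

3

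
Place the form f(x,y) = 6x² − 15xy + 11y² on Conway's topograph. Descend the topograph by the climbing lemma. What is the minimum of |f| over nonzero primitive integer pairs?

translate: b→-3 (≡-15 mod 12), so (6,-15,11)→(6,-3,2)
flip: (6,-3,2)→(2,3,6)
translate: b→-1 (≡3 mod 4), so (2,3,6)→(2,-1,5)
reduced (well bottom): (2,-1,5) with a≤c, −a<b≤a
well minimum = a = 2

2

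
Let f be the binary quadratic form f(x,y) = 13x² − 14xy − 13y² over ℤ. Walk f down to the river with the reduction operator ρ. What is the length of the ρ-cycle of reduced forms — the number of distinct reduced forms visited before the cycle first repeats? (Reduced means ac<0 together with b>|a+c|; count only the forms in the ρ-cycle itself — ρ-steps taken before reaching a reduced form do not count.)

D = 872, ⌊√D⌋ = 29
descent: ρ → (-13,14,13)  [lands on river]
river: ρ → (13,12,-14)
river: ρ → (-14,16,11)
river: ρ → (11,28,-2)
river: ρ → (-2,28,11)
river: ρ → (11,16,-14)
river: ρ → (-14,12,13)
river: ρ → (13,14,-13)
river: ρ → (-13,12,14)
river: ρ → (14,16,-11)
river: ρ → (-11,28,2)
river: ρ → (2,28,-11)
river: ρ → (-11,16,14)
river: ρ → (14,12,-13)
ρ-cycle length = 14 (tail of 1 descent step not counted)

14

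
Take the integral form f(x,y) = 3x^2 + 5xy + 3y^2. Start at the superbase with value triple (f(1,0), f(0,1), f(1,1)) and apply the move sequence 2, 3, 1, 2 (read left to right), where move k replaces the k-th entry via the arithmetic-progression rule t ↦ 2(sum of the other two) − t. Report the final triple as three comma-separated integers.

start (3,3,11) = (f(1,0),f(0,1),f(1,1))
replace slot 2: 2·(3+11) − 3 = 25 → (3,25,11)
replace slot 3: 2·(3+25) − 11 = 45 → (3,25,45)
replace slot 1: 2·(25+45) − 3 = 137 → (137,25,45)
replace slot 2: 2·(137+45) − 25 = 339 → (137,339,45)

137,339,45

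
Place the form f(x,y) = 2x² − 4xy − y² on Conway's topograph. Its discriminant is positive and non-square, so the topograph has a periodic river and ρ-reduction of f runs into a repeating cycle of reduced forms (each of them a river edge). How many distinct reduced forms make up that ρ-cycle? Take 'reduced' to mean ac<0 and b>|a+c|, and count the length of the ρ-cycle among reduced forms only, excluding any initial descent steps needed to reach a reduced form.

D = 24, ⌊√D⌋ = 4
descent: ρ → (-1,4,2)  [lands on river]
river: ρ → (2,4,-1)
ρ-cycle length = 2 (tail of 1 descent step not counted)

2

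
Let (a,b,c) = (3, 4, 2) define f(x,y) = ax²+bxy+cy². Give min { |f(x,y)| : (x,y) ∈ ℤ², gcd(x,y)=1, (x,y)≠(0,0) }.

translate: b→-2 (≡4 mod 6), so (3,4,2)→(3,-2,1)
flip: (3,-2,1)→(1,2,3)
translate: b→0 (≡2 mod 2), so (1,2,3)→(1,0,2)
reduced (well bottom): (1,0,2) with a≤c, −a<b≤a
well minimum = a = 1

1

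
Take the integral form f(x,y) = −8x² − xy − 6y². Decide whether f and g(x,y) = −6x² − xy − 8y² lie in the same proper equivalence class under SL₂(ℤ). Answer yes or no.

D₁ = -191, D₂ = -191
f is negative-definite; reduce −f:
−f: flip: (8,1,6)→(6,-1,8)
−f: reduced (well bottom): (6,-1,8) with a≤c, −a<b≤a
flip sign back: reduced form of f is (-6,1,-8)
g is negative-definite; reduce −g:
−g: reduced (well bottom): (6,1,8) with a≤c, −a<b≤a
flip sign back: reduced form of g is (-6,-1,-8)
reduced forms (-6, 1, -8) vs (-6, -1, -8) ⇒ inequivalent

no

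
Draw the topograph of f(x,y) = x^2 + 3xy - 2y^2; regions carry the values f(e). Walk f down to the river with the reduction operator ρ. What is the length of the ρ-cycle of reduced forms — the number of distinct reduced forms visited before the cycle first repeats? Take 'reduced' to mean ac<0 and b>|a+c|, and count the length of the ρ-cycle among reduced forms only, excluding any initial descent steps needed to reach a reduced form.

D = 17, ⌊√D⌋ = 4
river: ρ → (-2,1,2)
river: ρ → (2,3,-1)
river: ρ → (-1,3,2)
river: ρ → (2,1,-2)
river: ρ → (-2,3,1)
river: ρ → (1,3,-2)
ρ-cycle length = 6 (tail of 0 descent steps not counted)

6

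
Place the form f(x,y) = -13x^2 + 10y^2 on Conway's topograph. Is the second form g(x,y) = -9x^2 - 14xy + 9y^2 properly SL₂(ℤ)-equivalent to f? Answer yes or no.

D₁ = 520, D₂ = 520
river cycle of f (length 6): (10, 20, -3), (-3, 22, 3), (3, 20, -10), (-10, 20, 3), (3, 22, -3), (-3, 20, 10)
river cycle of g (length 6): (9, 14, -9), (-9, 22, 1), (1, 22, -9), (-9, 14, 9), (9, 22, -1), (-1, 22, 9)
cycles differ ⇒ inequivalent

no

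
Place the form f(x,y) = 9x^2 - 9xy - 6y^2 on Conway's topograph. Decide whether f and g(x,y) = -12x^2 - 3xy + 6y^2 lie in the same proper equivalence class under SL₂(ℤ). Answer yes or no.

D₁ = 297, D₂ = 297
river cycle of f (length 4): (-6, 9, 9), (9, 9, -6), (-6, 15, 3), (3, 15, -6)
river cycle of g (length 4): (6, 15, -3), (-3, 15, 6), (6, 9, -9), (-9, 9, 6)
cycles differ ⇒ inequivalent

no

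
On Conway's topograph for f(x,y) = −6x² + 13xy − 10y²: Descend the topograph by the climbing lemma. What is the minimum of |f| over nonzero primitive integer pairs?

translate: b→-1 (≡-13 mod 12), so (6,-13,10)→(6,-1,3)
flip: (6,-1,3)→(3,1,6)
reduced (well bottom): (3,1,6) with a≤c, −a<b≤a
well minimum |f| = |-3| = 3 (negative-definite)

3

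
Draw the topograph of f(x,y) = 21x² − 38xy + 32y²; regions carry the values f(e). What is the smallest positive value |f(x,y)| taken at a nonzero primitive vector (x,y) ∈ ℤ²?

translate: b→4 (≡-38 mod 42), so (21,-38,32)→(21,4,15)
flip: (21,4,15)→(15,-4,21)
reduced (well bottom): (15,-4,21) with a≤c, −a<b≤a
well minimum = a = 15

15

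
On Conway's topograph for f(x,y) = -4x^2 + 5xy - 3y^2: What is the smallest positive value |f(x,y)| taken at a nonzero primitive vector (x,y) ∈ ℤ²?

translate: b→3 (≡-5 mod 8), so (4,-5,3)→(4,3,2)
flip: (4,3,2)→(2,-3,4)
translate: b→1 (≡-3 mod 4), so (2,-3,4)→(2,1,3)
reduced (well bottom): (2,1,3) with a≤c, −a<b≤a
well minimum |f| = |-2| = 2 (negative-definite)

2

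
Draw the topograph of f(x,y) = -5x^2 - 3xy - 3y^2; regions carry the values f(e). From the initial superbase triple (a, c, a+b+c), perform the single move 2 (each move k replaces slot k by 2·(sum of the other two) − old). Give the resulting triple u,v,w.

start (-5,-3,-11) = (f(1,0),f(0,1),f(1,1))
replace slot 2: 2·((-5)+(-11)) − (-3) = -29 → (-5,-29,-11)

-5,-29,-11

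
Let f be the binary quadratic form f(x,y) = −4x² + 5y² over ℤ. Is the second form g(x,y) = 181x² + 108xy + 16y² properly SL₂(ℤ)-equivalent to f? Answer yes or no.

D₁ = 80, D₂ = 80
river cycle of f (length 2): (-4, 8, 1), (1, 8, -4)
river cycle of g (length 2): (1, 8, -4), (-4, 8, 1)
cycles coincide ⇒ equivalent

yes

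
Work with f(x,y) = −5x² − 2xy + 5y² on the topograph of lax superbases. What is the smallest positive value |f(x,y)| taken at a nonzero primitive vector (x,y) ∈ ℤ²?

descent: ρ → (5,2,-5)  [lands on river]
river: ρ → (-5,8,2)
river: ρ → (2,8,-5)
river: ρ → (-5,2,5)
river: ρ → (5,8,-2)
river: ρ → (-2,8,5)
closes: descent 1, river 6
min |a| on river = 2

2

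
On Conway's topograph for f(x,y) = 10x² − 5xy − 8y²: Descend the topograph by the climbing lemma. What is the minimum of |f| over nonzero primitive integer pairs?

descent: ρ → (-8,5,10)  [lands on river]
river: ρ → (10,15,-3)
river: ρ → (-3,15,10)
river: ρ → (10,5,-8)
river: ρ → (-8,11,7)
river: ρ → (7,17,-2)
river: ρ → (-2,15,15)
river: ρ → (15,15,-2)
river: ρ → (-2,17,7)
river: ρ → (7,11,-8)
closes: descent 1, river 10
min |a| on river = 2

2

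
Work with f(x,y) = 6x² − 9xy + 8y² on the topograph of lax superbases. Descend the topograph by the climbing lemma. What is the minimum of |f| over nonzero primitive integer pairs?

translate: b→3 (≡-9 mod 12), so (6,-9,8)→(6,3,5)
flip: (6,3,5)→(5,-3,6)
reduced (well bottom): (5,-3,6) with a≤c, −a<b≤a
well minimum = a = 5

5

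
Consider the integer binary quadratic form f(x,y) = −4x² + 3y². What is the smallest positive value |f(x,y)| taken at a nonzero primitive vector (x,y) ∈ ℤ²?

descent: ρ → (3,6,-1)  [lands on river]
river: ρ → (-1,6,3)
closes: descent 1, river 2
min |a| on river = 1

1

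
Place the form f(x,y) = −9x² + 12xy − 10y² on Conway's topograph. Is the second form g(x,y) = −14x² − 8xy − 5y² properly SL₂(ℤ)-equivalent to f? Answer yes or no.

D₁ = -216, D₂ = -216
f is negative-definite; reduce −f:
−f: translate: b→6 (≡-12 mod 18), so (9,-12,10)→(9,6,7)
−f: flip: (9,6,7)→(7,-6,9)
−f: reduced (well bottom): (7,-6,9) with a≤c, −a<b≤a
flip sign back: reduced form of f is (-7,6,-9)
g is negative-definite; reduce −g:
−g: flip: (14,8,5)→(5,-8,14)
−g: translate: b→2 (≡-8 mod 10), so (5,-8,14)→(5,2,11)
−g: reduced (well bottom): (5,2,11) with a≤c, −a<b≤a
flip sign back: reduced form of g is (-5,-2,-11)
reduced forms (-7, 6, -9) vs (-5, -2, -11) ⇒ inequivalent

no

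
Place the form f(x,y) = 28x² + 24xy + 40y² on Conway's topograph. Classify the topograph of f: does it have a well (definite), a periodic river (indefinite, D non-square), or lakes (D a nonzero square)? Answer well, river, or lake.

D = b²−4ac = 24² − 4·28·40 = -3904
D < 0 ⇒ definite ⇒ every region one sign ⇒ single well

well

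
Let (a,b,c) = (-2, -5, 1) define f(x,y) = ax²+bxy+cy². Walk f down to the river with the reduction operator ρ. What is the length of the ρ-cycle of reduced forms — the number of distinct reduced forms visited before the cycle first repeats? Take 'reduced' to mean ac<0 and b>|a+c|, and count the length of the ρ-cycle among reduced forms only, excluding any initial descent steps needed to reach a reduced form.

D = 33, ⌊√D⌋ = 5
descent: ρ → (1,5,-2)  [lands on river]
river: ρ → (-2,3,3)
river: ρ → (3,3,-2)
river: ρ → (-2,5,1)
ρ-cycle length = 4 (tail of 1 descent step not counted)

4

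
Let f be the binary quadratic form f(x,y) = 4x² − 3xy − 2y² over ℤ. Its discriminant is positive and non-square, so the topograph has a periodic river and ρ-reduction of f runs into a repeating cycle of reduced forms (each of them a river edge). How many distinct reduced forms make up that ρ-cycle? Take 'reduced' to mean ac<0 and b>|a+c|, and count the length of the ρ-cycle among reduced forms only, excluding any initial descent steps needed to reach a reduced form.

D = 41, ⌊√D⌋ = 6
descent: ρ → (-2,3,4)  [lands on river]
river: ρ → (4,5,-1)
river: ρ → (-1,5,4)
river: ρ → (4,3,-2)
river: ρ → (-2,5,2)
river: ρ → (2,3,-4)
river: ρ → (-4,5,1)
river: ρ → (1,5,-4)
river: ρ → (-4,3,2)
river: ρ → (2,5,-2)
ρ-cycle length = 10 (tail of 1 descent step not counted)

10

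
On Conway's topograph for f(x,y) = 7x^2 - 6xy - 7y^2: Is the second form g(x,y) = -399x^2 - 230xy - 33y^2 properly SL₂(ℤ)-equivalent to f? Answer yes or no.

D₁ = 232, D₂ = 232
river cycle of f (length 14): (-7, 6, 7), (7, 8, -6), (-6, 4, 9), (9, 14, -1), (-1, 14, 9), (9, 4, -6), (-6, 8, 7), (7, 6, -7), (-7, 8, 6), (6, 4, -9), … (4 more)
river cycle of g (length 14): (-6, 4, 9), (9, 14, -1), (-1, 14, 9), (9, 4, -6), (-6, 8, 7), (7, 6, -7), (-7, 8, 6), (6, 4, -9), (-9, 14, 1), (1, 14, -9), … (4 more)
cycles coincide ⇒ equivalent

yes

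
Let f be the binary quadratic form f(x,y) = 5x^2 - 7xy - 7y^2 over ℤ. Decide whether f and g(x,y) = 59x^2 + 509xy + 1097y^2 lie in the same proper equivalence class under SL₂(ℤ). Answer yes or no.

D₁ = 189, D₂ = 189
river cycle of f (length 4): (-7, 7, 5), (5, 13, -1), (-1, 13, 5), (5, 7, -7)
river cycle of g (length 4): (5, 13, -1), (-1, 13, 5), (5, 7, -7), (-7, 7, 5)
cycles coincide ⇒ equivalent

yes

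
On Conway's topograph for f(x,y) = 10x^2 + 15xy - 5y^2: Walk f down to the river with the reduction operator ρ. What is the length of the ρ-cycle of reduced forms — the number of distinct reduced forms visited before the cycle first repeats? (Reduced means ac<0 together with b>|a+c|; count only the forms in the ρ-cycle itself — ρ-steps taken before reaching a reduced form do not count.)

D = 425, ⌊√D⌋ = 20
river: ρ → (-5,15,10)
river: ρ → (10,5,-10)
river: ρ → (-10,15,5)
river: ρ → (5,15,-10)
river: ρ → (-10,5,10)
river: ρ → (10,15,-5)
ρ-cycle length = 6 (tail of 0 descent steps not counted)

6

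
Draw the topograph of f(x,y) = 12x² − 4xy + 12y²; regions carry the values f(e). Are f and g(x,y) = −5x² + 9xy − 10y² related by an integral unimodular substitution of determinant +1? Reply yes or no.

D₁ = -560, D₂ = -119
discriminants differ ⇒ not SL₂(ℤ)-equivalent

no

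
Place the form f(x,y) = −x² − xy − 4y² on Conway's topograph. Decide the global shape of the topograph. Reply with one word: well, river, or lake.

D = b²−4ac = (-1)² − 4·(-1)·(-4) = -15
D < 0 ⇒ definite ⇒ every region one sign ⇒ single well

well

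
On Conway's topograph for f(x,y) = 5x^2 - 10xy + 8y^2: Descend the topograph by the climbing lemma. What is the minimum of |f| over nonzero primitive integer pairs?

translate: b→0 (≡-10 mod 10), so (5,-10,8)→(5,0,3)
flip: (5,0,3)→(3,0,5)
reduced (well bottom): (3,0,5) with a≤c, −a<b≤a
well minimum = a = 3

3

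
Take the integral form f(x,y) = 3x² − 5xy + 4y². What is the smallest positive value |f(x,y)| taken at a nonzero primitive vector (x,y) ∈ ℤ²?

translate: b→1 (≡-5 mod 6), so (3,-5,4)→(3,1,2)
flip: (3,1,2)→(2,-1,3)
reduced (well bottom): (2,-1,3) with a≤c, −a<b≤a
well minimum = a = 2

2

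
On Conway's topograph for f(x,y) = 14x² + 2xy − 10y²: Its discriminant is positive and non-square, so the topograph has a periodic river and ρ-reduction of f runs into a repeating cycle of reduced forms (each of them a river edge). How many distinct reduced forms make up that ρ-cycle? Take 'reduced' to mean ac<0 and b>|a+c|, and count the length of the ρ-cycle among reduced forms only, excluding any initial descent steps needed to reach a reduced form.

D = 564, ⌊√D⌋ = 23
descent: ρ → (-10,18,6)  [lands on river]
river: ρ → (6,18,-10)
river: ρ → (-10,22,2)
river: ρ → (2,22,-10)
ρ-cycle length = 4 (tail of 1 descent step not counted)

4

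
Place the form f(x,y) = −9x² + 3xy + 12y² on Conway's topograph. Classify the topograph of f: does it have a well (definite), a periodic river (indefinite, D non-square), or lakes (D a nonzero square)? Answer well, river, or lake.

D = b²−4ac = 3² − 4·(-9)·12 = 441
D = 21² is a perfect square ⇒ form factors over ℤ ⇒ lakes

lake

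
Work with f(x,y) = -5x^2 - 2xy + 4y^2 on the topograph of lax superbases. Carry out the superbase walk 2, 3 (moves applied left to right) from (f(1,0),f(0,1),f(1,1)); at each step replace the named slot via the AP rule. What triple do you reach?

start (-5,4,-3) = (f(1,0),f(0,1),f(1,1))
replace slot 2: 2·((-5)+(-3)) − 4 = -20 → (-5,-20,-3)
replace slot 3: 2·((-5)+(-20)) − (-3) = -47 → (-5,-20,-47)

-5,-20,-47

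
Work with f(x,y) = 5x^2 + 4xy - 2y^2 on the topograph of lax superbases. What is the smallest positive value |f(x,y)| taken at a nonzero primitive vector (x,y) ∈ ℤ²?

river: ρ → (-2,4,5)
river: ρ → (5,6,-1)
river: ρ → (-1,6,5)
river: ρ → (5,4,-2)
closes: descent 0, river 4
min |a| on river = 1

1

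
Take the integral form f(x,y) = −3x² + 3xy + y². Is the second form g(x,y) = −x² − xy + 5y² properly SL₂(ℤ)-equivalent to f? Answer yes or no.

D₁ = 21, D₂ = 21
river cycle of f (length 2): (1, 3, -3), (-3, 3, 1)
river cycle of g (length 2): (-1, 3, 3), (3, 3, -1)
cycles differ ⇒ inequivalent

no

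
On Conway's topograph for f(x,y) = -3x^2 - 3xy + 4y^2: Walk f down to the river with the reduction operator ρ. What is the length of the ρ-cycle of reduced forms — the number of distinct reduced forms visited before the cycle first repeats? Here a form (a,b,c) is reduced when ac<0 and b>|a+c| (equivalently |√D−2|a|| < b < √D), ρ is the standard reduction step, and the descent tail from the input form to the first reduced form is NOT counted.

D = 57, ⌊√D⌋ = 7
descent: ρ → (4,3,-3)  [lands on river]
river: ρ → (-3,3,4)
river: ρ → (4,5,-2)
river: ρ → (-2,7,1)
river: ρ → (1,7,-2)
river: ρ → (-2,5,4)
ρ-cycle length = 6 (tail of 1 descent step not counted)

6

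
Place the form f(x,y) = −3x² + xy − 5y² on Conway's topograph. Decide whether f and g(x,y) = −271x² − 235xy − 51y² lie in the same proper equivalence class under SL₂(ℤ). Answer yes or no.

D₁ = -59, D₂ = -59
f is negative-definite; reduce −f:
−f: reduced (well bottom): (3,-1,5) with a≤c, −a<b≤a
flip sign back: reduced form of f is (-3,1,-5)
g is negative-definite; reduce −g:
−g: flip: (271,235,51)→(51,-235,271)
−g: translate: b→-31 (≡-235 mod 102), so (51,-235,271)→(51,-31,5)
−g: flip: (51,-31,5)→(5,31,51)
−g: translate: b→1 (≡31 mod 10), so (5,31,51)→(5,1,3)
−g: flip: (5,1,3)→(3,-1,5)
−g: reduced (well bottom): (3,-1,5) with a≤c, −a<b≤a
flip sign back: reduced form of g is (-3,1,-5)
reduced forms (-3, 1, -5) vs (-3, 1, -5) ⇒ equivalent

yes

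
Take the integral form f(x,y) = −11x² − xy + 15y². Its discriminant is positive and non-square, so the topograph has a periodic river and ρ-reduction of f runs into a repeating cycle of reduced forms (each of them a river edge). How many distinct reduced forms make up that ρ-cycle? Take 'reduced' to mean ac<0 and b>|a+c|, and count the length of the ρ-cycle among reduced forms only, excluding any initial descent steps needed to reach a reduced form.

D = 661, ⌊√D⌋ = 25
descent: ρ → (15,1,-11)
descent: ρ → (-11,21,5)  [lands on river]
river: ρ → (5,19,-15)
river: ρ → (-15,11,9)
river: ρ → (9,25,-1)
river: ρ → (-1,25,9)
river: ρ → (9,11,-15)
river: ρ → (-15,19,5)
river: ρ → (5,21,-11)
river: ρ → (-11,23,3)
river: ρ → (3,25,-3)
river: ρ → (-3,23,11)
river: ρ → (11,21,-5)
river: ρ → (-5,19,15)
river: ρ → (15,11,-9)
river: ρ → (-9,25,1)
river: ρ → (1,25,-9)
river: ρ → (-9,11,15)
river: ρ → (15,19,-5)
river: ρ → (-5,21,11)
river: ρ → (11,23,-3)
river: ρ → (-3,25,3)
river: ρ → (3,23,-11)
ρ-cycle length = 22 (tail of 2 descent steps not counted)

22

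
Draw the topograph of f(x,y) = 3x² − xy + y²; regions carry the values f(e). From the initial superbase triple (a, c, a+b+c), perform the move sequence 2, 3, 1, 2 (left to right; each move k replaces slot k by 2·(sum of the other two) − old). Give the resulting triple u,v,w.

start (3,1,3) = (f(1,0),f(0,1),f(1,1))
replace slot 2: 2·(3+3) − 1 = 11 → (3,11,3)
replace slot 3: 2·(3+11) − 3 = 25 → (3,11,25)
replace slot 1: 2·(11+25) − 3 = 69 → (69,11,25)
replace slot 2: 2·(69+25) − 11 = 177 → (69,177,25)

69,177,25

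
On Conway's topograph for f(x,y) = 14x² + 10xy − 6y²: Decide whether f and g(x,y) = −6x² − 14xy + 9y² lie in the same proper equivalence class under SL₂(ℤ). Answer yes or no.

D₁ = 436, D₂ = 412
discriminants differ ⇒ not SL₂(ℤ)-equivalent

no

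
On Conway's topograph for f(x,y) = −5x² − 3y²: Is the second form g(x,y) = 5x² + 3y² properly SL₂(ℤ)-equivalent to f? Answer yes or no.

D₁ = -60, D₂ = -60
f is negative-definite; reduce −f:
−f: flip: (5,0,3)→(3,0,5)
−f: reduced (well bottom): (3,0,5) with a≤c, −a<b≤a
flip sign back: reduced form of f is (-3,0,-5)
g: flip: (5,0,3)→(3,0,5)
g: reduced (well bottom): (3,0,5) with a≤c, −a<b≤a
reduced forms (-3, 0, -5) vs (3, 0, 5) ⇒ inequivalent

no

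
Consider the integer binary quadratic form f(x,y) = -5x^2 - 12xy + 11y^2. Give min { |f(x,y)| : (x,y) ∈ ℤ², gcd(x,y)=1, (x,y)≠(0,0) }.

descent: ρ → (11,12,-5)  [lands on river]
river: ρ → (-5,18,2)
river: ρ → (2,18,-5)
river: ρ → (-5,12,11)
river: ρ → (11,10,-6)
river: ρ → (-6,14,7)
river: ρ → (7,14,-6)
river: ρ → (-6,10,11)
closes: descent 1, river 8
min |a| on river = 2

2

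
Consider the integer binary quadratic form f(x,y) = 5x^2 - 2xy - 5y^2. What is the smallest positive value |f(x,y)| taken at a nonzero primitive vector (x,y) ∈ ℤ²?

descent: ρ → (-5,2,5)  [lands on river]
river: ρ → (5,8,-2)
river: ρ → (-2,8,5)
river: ρ → (5,2,-5)
river: ρ → (-5,8,2)
river: ρ → (2,8,-5)
closes: descent 1, river 6
min |a| on river = 2

2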